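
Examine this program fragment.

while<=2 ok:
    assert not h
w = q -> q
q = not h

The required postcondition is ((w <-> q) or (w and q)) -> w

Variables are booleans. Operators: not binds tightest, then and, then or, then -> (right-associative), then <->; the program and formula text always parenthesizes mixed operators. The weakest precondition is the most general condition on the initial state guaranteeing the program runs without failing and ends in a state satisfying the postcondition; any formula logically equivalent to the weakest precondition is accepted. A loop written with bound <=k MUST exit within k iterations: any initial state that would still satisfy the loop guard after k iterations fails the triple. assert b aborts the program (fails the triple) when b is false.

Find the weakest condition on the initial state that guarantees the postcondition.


Working backward. After the program, ((w <-> q) or (w and q)) -> w must hold.
Before q := not h: ((w <-> (not h)) or (w and (not h))) -> w
Before w := q -> q: true
Before the loop (bound <=2), unroll the exhaustion recursion (WP_0 = exit-now case; WP_j = one more guarded iteration, up to j = 2):
  WP_0: not ok
  WP_1: ok -> ((not h) and (not ok))
  WP_2: ok -> ((not h) and (ok -> ((not h) and (not ok))))
So before the loop: ok -> ((not h) and (ok -> ((not h) and (not ok))))
Answer: WP = ok -> ((not h) and (ok -> ((not h) and (not ok))))


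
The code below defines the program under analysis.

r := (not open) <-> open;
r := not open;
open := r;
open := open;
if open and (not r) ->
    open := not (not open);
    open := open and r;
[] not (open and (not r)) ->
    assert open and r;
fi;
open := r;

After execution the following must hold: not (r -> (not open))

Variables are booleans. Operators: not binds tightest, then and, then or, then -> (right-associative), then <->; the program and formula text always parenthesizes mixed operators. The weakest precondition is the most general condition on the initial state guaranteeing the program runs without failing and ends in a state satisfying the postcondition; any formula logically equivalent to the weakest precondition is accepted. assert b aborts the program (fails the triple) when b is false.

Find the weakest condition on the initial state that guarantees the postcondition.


Working backward. After the program, not (r -> (not open)) must hold.
Before open := r: not (r -> (not r))
Then branch requires not (r -> (not r)); else branch requires open and r and (not (r -> (not r))).
Before the if: ((open and (not r)) -> (not (r -> (not r)))) and ((not (open and (not r))) -> (open and r and (not (r -> (not r)))))
Before open := open: ((open and (not r)) -> (not (r -> (not r)))) and ((not (open and (not r))) -> (open and r and (not (r -> (not r)))))
Before open := r: r and (not (r -> (not r)))
Before r := not open: (not open) and (not ((not open) -> open))
Before r := (not open) <-> open: (not open) and (not ((not open) -> open))
Answer: WP = (not open) and (not ((not open) -> open))


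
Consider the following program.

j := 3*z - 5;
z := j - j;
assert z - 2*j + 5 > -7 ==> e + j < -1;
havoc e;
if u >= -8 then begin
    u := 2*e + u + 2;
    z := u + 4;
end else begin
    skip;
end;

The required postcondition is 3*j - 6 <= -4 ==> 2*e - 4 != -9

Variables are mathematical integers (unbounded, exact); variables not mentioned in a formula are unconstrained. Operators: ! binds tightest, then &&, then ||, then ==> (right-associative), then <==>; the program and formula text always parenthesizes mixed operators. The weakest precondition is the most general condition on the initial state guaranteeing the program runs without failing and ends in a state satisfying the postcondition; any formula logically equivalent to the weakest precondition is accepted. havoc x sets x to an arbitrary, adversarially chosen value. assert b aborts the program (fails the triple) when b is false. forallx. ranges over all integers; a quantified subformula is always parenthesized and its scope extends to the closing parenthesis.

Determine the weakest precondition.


Working backward. After the program, the postcondition 3*j - 6 <= -4 ==> 2*e - 4 != -9 must hold; in canonical form it is 3*j <= 2 ==> 2*e != -5.
Then branch requires 3*j <= 2 ==> 2*e != -5; else branch requires 3*j <= 2 ==> 2*e != -5.
Before the if: (u >= -8 ==> (3*j <= 2 ==> 2*e != -5)) && ((!(u >= -8)) ==> (3*j <= 2 ==> 2*e != -5))
Before havoc e: forall e_1. ((u >= -8 ==> (3*j <= 2 ==> 2*e_1 != -5)) && ((!(u >= -8)) ==> (3*j <= 2 ==> 2*e_1 != -5)))
Before assert z - 2*j + 5 > -7 ==> e + j < -1: (z > 2*j - 12 ==> e + j < -1) && (forall e_1. ((u >= -8 ==> (3*j <= 2 ==> 2*e_1 != -5)) && ((!(u >= -8)) ==> (3*j <= 2 ==> 2*e_1 != -5))))
Before z := j - j: (2*j < 12 ==> e + j < -1) && (forall e_1. ((u >= -8 ==> (3*j <= 2 ==> 2*e_1 != -5)) && ((!(u >= -8)) ==> (3*j <= 2 ==> 2*e_1 != -5))))
Before j := 3*z - 5: (6*z < 22 ==> e + 3*z < 4) && (forall e_1. ((u >= -8 ==> (9*z <= 17 ==> 2*e_1 != -5)) && ((!(u >= -8)) ==> (9*z <= 17 ==> 2*e_1 != -5))))
Answer: WP = (6*z < 22 ==> e + 3*z < 4) && (forall e_1. ((u >= -8 ==> (9*z <= 17 ==> 2*e_1 != -5)) && ((!(u >= -8)) ==> (9*z <= 17 ==> 2*e_1 != -5))))


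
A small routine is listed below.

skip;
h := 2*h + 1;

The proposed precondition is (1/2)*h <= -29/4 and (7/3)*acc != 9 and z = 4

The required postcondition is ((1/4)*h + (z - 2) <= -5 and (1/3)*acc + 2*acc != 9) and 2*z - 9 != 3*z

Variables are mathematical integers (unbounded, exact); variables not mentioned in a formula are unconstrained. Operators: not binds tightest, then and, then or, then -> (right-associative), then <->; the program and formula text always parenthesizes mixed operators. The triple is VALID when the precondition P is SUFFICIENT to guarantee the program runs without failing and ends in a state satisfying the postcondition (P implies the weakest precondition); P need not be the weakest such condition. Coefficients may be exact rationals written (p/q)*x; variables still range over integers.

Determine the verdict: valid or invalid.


Working backward. After the program, the postcondition ((1/4)*h + (z - 2) <= -5 and (1/3)*acc + 2*acc != 9) and 2*z - 9 != 3*z must hold; in canonical form it is (1/4)*h + z <= -3 and (7/3)*acc != 9 and z != -9.
Before h := 2*h + 1: (1/2)*h + z <= -13/4 and (7/3)*acc != 9 and z != -9
Before skip: (1/2)*h + z <= -13/4 and (7/3)*acc != 9 and z != -9
The weakest precondition is (1/2)*h + z <= -13/4 and (7/3)*acc != 9 and z != -9.
Check whether (1/2)*h <= -29/4 and (7/3)*acc != 9 and z = 4 implies it.
Every state satisfying the precondition satisfies the weakest precondition: the implication holds.
Answer: valid


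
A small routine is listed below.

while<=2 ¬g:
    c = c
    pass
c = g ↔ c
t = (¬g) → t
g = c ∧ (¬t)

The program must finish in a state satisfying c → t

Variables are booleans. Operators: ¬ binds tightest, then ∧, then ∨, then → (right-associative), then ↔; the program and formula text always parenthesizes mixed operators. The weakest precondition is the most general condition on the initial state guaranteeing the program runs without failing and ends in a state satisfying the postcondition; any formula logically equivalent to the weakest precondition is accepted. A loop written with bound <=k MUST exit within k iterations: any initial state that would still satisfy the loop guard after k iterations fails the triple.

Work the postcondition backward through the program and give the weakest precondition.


Working backward. After the program, c → t must hold.
Before g := c ∧ (¬t): c → t
Before t := (¬g) → t: c → ((¬g) → t)
Before c := g ↔ c: (g ↔ c) → ((¬g) → t)
Before the loop (bound <=2), unroll the exhaustion recursion (WP_0 = exit-now case; WP_j = one more guarded iteration, up to j = 2):
  WP_0: g ∧ ((g ↔ c) → ((¬g) → t))
  WP_1: ((¬g) → (g ∧ ((g ↔ c) → ((¬g) → t)))) ∧ (g → ((g ↔ c) → ((¬g) → t)))
  WP_2: ((¬g) → (((¬g) → (g ∧ ((g ↔ c) → ((¬g) → t)))) ∧ (g → ((g ↔ c) → ((¬g) → t))))) ∧ (g → ((g ↔ c) → ((¬g) → t)))
So before the loop: ((¬g) → (((¬g) → (g ∧ ((g ↔ c) → ((¬g) → t)))) ∧ (g → ((g ↔ c) → ((¬g) → t))))) ∧ (g → ((g ↔ c) → ((¬g) → t)))
Answer: WP = ((¬g) → (((¬g) → (g ∧ ((g ↔ c) → ((¬g) → t)))) ∧ (g → ((g ↔ c) → ((¬g) → t))))) ∧ (g → ((g ↔ c) → ((¬g) → t)))


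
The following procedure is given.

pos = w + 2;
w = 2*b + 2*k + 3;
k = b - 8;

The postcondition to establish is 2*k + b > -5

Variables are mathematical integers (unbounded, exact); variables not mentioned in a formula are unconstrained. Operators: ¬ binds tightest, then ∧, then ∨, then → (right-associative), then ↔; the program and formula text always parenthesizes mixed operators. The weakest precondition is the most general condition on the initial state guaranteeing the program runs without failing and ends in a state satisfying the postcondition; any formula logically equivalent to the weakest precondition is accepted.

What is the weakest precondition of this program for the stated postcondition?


Working backward. After the program, the postcondition 2*k + b > -5 must hold; in canonical form it is b + 2*k > -5.
Before k := b - 8: 3*b > 11
Before w := 2*b + 2*k + 3: 3*b > 11
Before pos := w + 2: 3*b > 11
Answer: WP = 3*b > 11


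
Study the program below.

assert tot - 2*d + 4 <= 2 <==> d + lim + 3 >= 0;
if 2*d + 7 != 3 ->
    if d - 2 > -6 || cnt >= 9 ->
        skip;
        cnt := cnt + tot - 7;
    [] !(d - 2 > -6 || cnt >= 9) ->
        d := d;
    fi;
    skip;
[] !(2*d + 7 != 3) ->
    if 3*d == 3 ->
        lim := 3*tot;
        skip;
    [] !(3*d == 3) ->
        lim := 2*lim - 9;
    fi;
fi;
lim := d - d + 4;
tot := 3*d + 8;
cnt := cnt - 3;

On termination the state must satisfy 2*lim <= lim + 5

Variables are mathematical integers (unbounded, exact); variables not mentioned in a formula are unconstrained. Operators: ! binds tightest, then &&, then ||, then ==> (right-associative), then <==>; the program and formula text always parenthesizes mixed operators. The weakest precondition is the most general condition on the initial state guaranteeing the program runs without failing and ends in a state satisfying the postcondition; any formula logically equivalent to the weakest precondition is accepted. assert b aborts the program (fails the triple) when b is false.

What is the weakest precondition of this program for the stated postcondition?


Working backward. After the program, the postcondition 2*lim <= lim + 5 must hold; in canonical form it is lim <= 5.
Before cnt := cnt - 3: lim <= 5
Before tot := 3*d + 8: lim <= 5
Before lim := d - d + 4: true
Then branch requires true; else branch requires true.
Before the if: true
Before assert tot - 2*d + 4 <= 2 <==> d + lim + 3 >= 0: tot <= 2*d - 2 <==> d + lim >= -3
Answer: WP = tot <= 2*d - 2 <==> d + lim >= -3


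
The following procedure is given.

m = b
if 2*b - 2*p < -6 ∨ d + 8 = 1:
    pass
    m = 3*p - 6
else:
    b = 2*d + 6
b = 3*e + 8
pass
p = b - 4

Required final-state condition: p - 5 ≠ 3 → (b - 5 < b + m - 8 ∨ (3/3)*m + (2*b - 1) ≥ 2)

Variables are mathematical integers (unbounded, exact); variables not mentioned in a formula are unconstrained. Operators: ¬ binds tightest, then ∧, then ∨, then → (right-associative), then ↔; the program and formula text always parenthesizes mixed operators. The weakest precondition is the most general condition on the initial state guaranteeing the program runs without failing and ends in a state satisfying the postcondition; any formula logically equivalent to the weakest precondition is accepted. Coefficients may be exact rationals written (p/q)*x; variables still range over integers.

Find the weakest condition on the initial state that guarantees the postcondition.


Working backward. After the program, the postcondition p - 5 ≠ 3 → (b - 5 < b + m - 8 ∨ (3/3)*m + (2*b - 1) ≥ 2) must hold; in canonical form it is p ≠ 8 → (m > 3 ∨ 2*b + m ≥ 3).
Before p := b - 4: b ≠ 12 → (m > 3 ∨ 2*b + m ≥ 3)
Before skip: b ≠ 12 → (m > 3 ∨ 2*b + m ≥ 3)
Before b := 3*e + 8: 3*e ≠ 4 → (m > 3 ∨ 6*e + m ≥ -13)
Then branch requires 3*e ≠ 4 → (3*p > 9 ∨ 6*e + 3*p ≥ -7); else branch requires 3*e ≠ 4 → (m > 3 ∨ 6*e + m ≥ -13).
Before the if: ((2*b < 2*p - 6 ∨ d = -7) → (3*e ≠ 4 → (3*p > 9 ∨ 6*e + 3*p ≥ -7))) ∧ ((¬(2*b < 2*p - 6 ∨ d = -7)) → (3*e ≠ 4 → (m > 3 ∨ 6*e + m ≥ -13)))
Before m := b: ((2*b < 2*p - 6 ∨ d = -7) → (3*e ≠ 4 → (3*p > 9 ∨ 6*e + 3*p ≥ -7))) ∧ ((¬(2*b < 2*p - 6 ∨ d = -7)) → (3*e ≠ 4 → (b > 3 ∨ b + 6*e ≥ -13)))
Answer: WP = ((2*b < 2*p - 6 ∨ d = -7) → (3*e ≠ 4 → (3*p > 9 ∨ 6*e + 3*p ≥ -7))) ∧ ((¬(2*b < 2*p - 6 ∨ d = -7)) → (3*e ≠ 4 → (b > 3 ∨ b + 6*e ≥ -13)))


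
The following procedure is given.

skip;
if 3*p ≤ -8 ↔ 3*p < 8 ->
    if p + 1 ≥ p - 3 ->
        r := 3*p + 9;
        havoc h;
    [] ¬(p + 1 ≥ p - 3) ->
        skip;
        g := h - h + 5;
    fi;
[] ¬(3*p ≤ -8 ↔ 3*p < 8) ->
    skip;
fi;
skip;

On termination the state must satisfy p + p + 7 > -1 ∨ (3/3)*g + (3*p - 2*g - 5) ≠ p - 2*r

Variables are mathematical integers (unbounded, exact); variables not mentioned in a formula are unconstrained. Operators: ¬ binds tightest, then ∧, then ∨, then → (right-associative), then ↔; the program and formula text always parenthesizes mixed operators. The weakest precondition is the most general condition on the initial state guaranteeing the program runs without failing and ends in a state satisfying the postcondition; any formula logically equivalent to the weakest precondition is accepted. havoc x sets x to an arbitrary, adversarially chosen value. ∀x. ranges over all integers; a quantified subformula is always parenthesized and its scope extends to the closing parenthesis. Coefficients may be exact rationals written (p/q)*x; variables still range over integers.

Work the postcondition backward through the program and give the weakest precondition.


Working backward. After the program, the postcondition p + p + 7 > -1 ∨ (3/3)*g + (3*p - 2*g - 5) ≠ p - 2*r must hold; in canonical form it is 2*p > -8 ∨ 2*p + 2*r ≠ g + 5.
Before skip: 2*p > -8 ∨ 2*p + 2*r ≠ g + 5
Then branch requires 2*p > -8 ∨ 8*p ≠ g - 13; else branch requires 2*p > -8 ∨ 2*p + 2*r ≠ g + 5.
Before the if: ((3*p ≤ -8 ↔ 3*p < 8) → (2*p > -8 ∨ 8*p ≠ g - 13)) ∧ ((¬(3*p ≤ -8 ↔ 3*p < 8)) → (2*p > -8 ∨ 2*p + 2*r ≠ g + 5))
Before skip: ((3*p ≤ -8 ↔ 3*p < 8) → (2*p > -8 ∨ 8*p ≠ g - 13)) ∧ ((¬(3*p ≤ -8 ↔ 3*p < 8)) → (2*p > -8 ∨ 2*p + 2*r ≠ g + 5))
Answer: WP = ((3*p ≤ -8 ↔ 3*p < 8) → (2*p > -8 ∨ 8*p ≠ g - 13)) ∧ ((¬(3*p ≤ -8 ↔ 3*p < 8)) → (2*p > -8 ∨ 2*p + 2*r ≠ g + 5))


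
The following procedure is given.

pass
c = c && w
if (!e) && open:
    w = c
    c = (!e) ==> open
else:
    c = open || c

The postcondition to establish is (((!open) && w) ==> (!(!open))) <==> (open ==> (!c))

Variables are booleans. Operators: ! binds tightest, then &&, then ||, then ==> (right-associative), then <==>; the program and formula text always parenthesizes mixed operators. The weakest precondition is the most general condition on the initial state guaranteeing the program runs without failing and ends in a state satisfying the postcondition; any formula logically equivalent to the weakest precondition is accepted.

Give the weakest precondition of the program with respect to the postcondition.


Working backward. After the program, the postcondition (((!open) && w) ==> (!(!open))) <==> (open ==> (!c)) must hold; in canonical form it is (((!open) && w) ==> open) <==> (open ==> (!c)).
Then branch requires (((!open) && c) ==> open) <==> (open ==> (!((!e) ==> open))); else branch requires (((!open) && w) ==> open) <==> (open ==> (!(open || c))).
Before the if: (((!e) && open) ==> ((((!open) && c) ==> open) <==> (open ==> (!((!e) ==> open))))) && ((!((!e) && open)) ==> ((((!open) && w) ==> open) <==> (open ==> (!(open || c)))))
Before c := c && w: (((!e) && open) ==> ((((!open) && c && w) ==> open) <==> (open ==> (!((!e) ==> open))))) && ((!((!e) && open)) ==> ((((!open) && w) ==> open) <==> (open ==> (!(open || (c && w))))))
Before skip: (((!e) && open) ==> ((((!open) && c && w) ==> open) <==> (open ==> (!((!e) ==> open))))) && ((!((!e) && open)) ==> ((((!open) && w) ==> open) <==> (open ==> (!(open || (c && w))))))
Answer: WP = (((!e) && open) ==> ((((!open) && c && w) ==> open) <==> (open ==> (!((!e) ==> open))))) && ((!((!e) && open)) ==> ((((!open) && w) ==> open) <==> (open ==> (!(open || (c && w))))))


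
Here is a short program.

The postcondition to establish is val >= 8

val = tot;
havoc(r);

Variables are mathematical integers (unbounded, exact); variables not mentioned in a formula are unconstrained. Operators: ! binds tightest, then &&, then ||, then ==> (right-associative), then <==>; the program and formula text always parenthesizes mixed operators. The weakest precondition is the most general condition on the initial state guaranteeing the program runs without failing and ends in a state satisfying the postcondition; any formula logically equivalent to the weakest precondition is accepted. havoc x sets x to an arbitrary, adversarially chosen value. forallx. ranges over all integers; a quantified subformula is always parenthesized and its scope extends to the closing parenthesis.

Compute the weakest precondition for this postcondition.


Working backward. After the program, val >= 8 must hold.
Before havoc r: val >= 8
Before val := tot: tot >= 8
Answer: WP = tot >= 8


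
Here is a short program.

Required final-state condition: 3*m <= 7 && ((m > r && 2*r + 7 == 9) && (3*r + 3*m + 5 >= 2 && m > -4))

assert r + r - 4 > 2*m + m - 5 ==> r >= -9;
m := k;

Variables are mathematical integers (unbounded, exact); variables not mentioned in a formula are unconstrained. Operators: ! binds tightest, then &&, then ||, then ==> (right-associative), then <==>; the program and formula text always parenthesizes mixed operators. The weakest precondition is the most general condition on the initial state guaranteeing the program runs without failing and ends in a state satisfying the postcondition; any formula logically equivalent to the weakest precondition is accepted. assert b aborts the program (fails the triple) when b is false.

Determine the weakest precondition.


Working backward. After the program, the postcondition 3*m <= 7 && ((m > r && 2*r + 7 == 9) && (3*r + 3*m + 5 >= 2 && m > -4)) must hold; in canonical form it is 3*m <= 7 && m > r && 2*r == 2 && 3*m + 3*r >= -3 && m > -4.
Before m := k: 3*k <= 7 && k > r && 2*r == 2 && 3*k + 3*r >= -3 && k > -4
Before assert r + r - 4 > 2*m + m - 5 ==> r >= -9: (2*r > 3*m - 1 ==> r >= -9) && 3*k <= 7 && k > r && 2*r == 2 && 3*k + 3*r >= -3 && k > -4
Answer: WP = (2*r > 3*m - 1 ==> r >= -9) && 3*k <= 7 && k > r && 2*r == 2 && 3*k + 3*r >= -3 && k > -4


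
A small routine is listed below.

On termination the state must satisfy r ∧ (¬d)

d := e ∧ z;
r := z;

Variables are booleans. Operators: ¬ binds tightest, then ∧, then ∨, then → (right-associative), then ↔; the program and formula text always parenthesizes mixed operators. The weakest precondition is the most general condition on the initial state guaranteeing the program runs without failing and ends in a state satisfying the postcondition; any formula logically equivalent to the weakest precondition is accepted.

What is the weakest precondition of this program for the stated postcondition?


Working backward. After the program, r ∧ (¬d) must hold.
Before r := z: z ∧ (¬d)
Before d := e ∧ z: z ∧ (¬(e ∧ z))
Answer: WP = z ∧ (¬(e ∧ z))


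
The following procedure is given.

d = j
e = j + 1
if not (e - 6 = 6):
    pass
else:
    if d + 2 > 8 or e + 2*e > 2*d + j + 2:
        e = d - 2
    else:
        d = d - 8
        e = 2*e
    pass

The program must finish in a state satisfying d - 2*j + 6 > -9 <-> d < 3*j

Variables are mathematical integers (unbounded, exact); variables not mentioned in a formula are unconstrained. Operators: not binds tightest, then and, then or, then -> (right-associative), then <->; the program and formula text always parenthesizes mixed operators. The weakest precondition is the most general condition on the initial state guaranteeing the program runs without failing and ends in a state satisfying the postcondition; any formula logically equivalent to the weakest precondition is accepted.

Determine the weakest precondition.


Working backward. After the program, the postcondition d - 2*j + 6 > -9 <-> d < 3*j must hold; in canonical form it is d > 2*j - 15 <-> d < 3*j.
Then branch requires d > 2*j - 15 <-> d < 3*j; else branch requires ((d > 6 or 3*e > 2*d + j + 2) -> (d > 2*j - 15 <-> d < 3*j)) and ((not (d > 6 or 3*e > 2*d + j + 2)) -> (d > 2*j - 7 <-> d < 3*j + 8)).
Before the if: ((not (e = 12)) -> (d > 2*j - 15 <-> d < 3*j)) and (e = 12 -> (((d > 6 or 3*e > 2*d + j + 2) -> (d > 2*j - 15 <-> d < 3*j)) and ((not (d > 6 or 3*e > 2*d + j + 2)) -> (d > 2*j - 7 <-> d < 3*j + 8))))
Before e := j + 1: ((not (j = 11)) -> (d > 2*j - 15 <-> d < 3*j)) and (j = 11 -> (((d > 6 or 2*j > 2*d - 1) -> (d > 2*j - 15 <-> d < 3*j)) and ((not (d > 6 or 2*j > 2*d - 1)) -> (d > 2*j - 7 <-> d < 3*j + 8))))
Before d := j: ((not (j = 11)) -> (j < 15 <-> 2*j > 0)) and (j = 11 -> (j < 15 <-> 2*j > 0))
Answer: WP = ((not (j = 11)) -> (j < 15 <-> 2*j > 0)) and (j = 11 -> (j < 15 <-> 2*j > 0))


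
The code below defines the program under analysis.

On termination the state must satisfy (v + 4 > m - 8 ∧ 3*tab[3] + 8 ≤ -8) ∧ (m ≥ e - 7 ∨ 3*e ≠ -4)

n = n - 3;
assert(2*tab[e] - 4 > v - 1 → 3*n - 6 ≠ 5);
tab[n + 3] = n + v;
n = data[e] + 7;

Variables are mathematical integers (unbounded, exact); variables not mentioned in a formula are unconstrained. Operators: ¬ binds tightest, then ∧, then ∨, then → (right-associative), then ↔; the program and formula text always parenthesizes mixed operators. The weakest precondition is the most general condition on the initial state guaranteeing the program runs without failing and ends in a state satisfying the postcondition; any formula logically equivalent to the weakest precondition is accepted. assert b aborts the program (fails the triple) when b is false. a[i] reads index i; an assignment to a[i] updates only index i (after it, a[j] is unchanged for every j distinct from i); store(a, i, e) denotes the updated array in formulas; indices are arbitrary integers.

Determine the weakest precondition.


Working backward. After the program, the postcondition (v + 4 > m - 8 ∧ 3*tab[3] + 8 ≤ -8) ∧ (m ≥ e - 7 ∨ 3*e ≠ -4) must hold; in canonical form it is v > m - 12 ∧ 3*tab[3] ≤ -16 ∧ (m ≥ e - 7 ∨ 3*e ≠ -4).
Before n := data[e] + 7: v > m - 12 ∧ 3*tab[3] ≤ -16 ∧ (m ≥ e - 7 ∨ 3*e ≠ -4)
Before tab[n + 3] := n + v: v > m - 12 ∧ 3*store(tab, n + 3, n + v)[3] ≤ -16 ∧ (m ≥ e - 7 ∨ 3*e ≠ -4)
Before assert 2*tab[e] - 4 > v - 1 → 3*n - 6 ≠ 5: (2*tab[e] > v + 3 → 3*n ≠ 11) ∧ v > m - 12 ∧ 3*store(tab, n + 3, n + v)[3] ≤ -16 ∧ (m ≥ e - 7 ∨ 3*e ≠ -4)
Before n := n - 3: (2*tab[e] > v + 3 → 3*n ≠ 20) ∧ v > m - 12 ∧ 3*store(tab, n, n + v - 3)[3] ≤ -16 ∧ (m ≥ e - 7 ∨ 3*e ≠ -4)
Answer: WP = (2*tab[e] > v + 3 → 3*n ≠ 20) ∧ v > m - 12 ∧ 3*store(tab, n, n + v - 3)[3] ≤ -16 ∧ (m ≥ e - 7 ∨ 3*e ≠ -4)


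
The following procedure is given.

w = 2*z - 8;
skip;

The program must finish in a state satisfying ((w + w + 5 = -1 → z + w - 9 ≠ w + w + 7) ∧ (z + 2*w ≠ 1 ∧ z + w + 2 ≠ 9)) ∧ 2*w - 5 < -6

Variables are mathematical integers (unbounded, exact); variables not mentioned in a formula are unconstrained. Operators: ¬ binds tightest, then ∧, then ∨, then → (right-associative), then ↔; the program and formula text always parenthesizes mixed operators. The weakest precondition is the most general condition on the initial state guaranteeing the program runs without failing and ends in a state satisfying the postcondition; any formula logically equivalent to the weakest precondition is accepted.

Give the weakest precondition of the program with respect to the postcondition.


Working backward. After the program, the postcondition ((w + w + 5 = -1 → z + w - 9 ≠ w + w + 7) ∧ (z + 2*w ≠ 1 ∧ z + w + 2 ≠ 9)) ∧ 2*w - 5 < -6 must hold; in canonical form it is (2*w = -6 → z ≠ w + 16) ∧ 2*w + z ≠ 1 ∧ w + z ≠ 7 ∧ 2*w < -1.
Before skip: (2*w = -6 → z ≠ w + 16) ∧ 2*w + z ≠ 1 ∧ w + z ≠ 7 ∧ 2*w < -1
Before w := 2*z - 8: (4*z = 10 → z ≠ -8) ∧ 5*z ≠ 17 ∧ 3*z ≠ 15 ∧ 4*z < 15
Answer: WP = (4*z = 10 → z ≠ -8) ∧ 5*z ≠ 17 ∧ 3*z ≠ 15 ∧ 4*z < 15


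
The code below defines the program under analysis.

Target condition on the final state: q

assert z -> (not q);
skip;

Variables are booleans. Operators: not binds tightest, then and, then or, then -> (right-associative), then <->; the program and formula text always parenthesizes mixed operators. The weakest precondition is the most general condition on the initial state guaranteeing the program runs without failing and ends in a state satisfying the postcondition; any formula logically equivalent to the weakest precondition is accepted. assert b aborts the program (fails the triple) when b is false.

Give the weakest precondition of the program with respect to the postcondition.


Working backward. After the program, q must hold.
Before skip: q
Before assert z -> (not q): (z -> (not q)) and q
Answer: WP = (z -> (not q)) and q


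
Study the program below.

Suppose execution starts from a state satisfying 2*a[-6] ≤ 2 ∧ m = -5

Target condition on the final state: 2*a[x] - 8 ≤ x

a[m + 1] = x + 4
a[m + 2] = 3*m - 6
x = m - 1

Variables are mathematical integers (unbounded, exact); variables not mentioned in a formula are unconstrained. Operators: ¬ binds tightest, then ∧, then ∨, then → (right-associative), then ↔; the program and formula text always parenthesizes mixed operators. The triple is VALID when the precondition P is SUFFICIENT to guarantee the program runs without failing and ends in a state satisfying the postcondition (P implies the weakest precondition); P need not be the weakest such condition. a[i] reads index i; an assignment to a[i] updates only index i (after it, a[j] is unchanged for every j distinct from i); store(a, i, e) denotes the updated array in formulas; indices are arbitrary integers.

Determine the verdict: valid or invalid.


Working backward. After the program, the postcondition 2*a[x] - 8 ≤ x must hold; in canonical form it is 2*a[x] ≤ x + 8.
Before x := m - 1: 2*a[m - 1] ≤ m + 7
Before a[m + 2] := 3*m - 6: 2*store(a, m + 2, 3*m - 6)[m - 1] ≤ m + 7
Before a[m + 1] := x + 4: 2*store(store(a, m + 1, x + 4), m + 2, 3*m - 6)[m - 1] ≤ m + 7
The weakest precondition is 2*store(store(a, m + 1, x + 4), m + 2, 3*m - 6)[m - 1] ≤ m + 7.
Check whether 2*a[-6] ≤ 2 ∧ m = -5 implies it.
Every state satisfying the precondition satisfies the weakest precondition: the implication holds.
Answer: valid


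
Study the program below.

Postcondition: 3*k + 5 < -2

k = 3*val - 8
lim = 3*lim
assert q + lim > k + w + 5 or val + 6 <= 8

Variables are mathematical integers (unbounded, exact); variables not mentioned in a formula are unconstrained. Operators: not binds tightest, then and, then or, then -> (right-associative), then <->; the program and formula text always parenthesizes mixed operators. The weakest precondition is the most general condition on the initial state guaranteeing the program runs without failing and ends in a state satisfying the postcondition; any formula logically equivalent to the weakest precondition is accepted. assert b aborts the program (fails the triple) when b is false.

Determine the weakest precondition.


Working backward. After the program, the postcondition 3*k + 5 < -2 must hold; in canonical form it is 3*k < -7.
Before assert q + lim > k + w + 5 or val + 6 <= 8: (lim + q > k + w + 5 or val <= 2) and 3*k < -7
Before lim := 3*lim: (3*lim + q > k + w + 5 or val <= 2) and 3*k < -7
Before k := 3*val - 8: (3*lim + q > 3*val + w - 3 or val <= 2) and 9*val < 17
Answer: WP = (3*lim + q > 3*val + w - 3 or val <= 2) and 9*val < 17


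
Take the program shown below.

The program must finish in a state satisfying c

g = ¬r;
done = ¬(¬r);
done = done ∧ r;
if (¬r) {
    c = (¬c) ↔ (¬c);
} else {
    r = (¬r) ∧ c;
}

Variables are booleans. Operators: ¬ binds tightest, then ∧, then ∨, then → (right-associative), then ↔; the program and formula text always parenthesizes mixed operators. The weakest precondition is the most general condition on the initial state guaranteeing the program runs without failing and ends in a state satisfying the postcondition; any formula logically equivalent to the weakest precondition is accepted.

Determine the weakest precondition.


Working backward. After the program, c must hold.
Then branch requires true; else branch requires c.
Before the if: r → c
Before done := done ∧ r: r → c
Before done := ¬(¬r): r → c
Before g := ¬r: r → c
Answer: WP = r → c


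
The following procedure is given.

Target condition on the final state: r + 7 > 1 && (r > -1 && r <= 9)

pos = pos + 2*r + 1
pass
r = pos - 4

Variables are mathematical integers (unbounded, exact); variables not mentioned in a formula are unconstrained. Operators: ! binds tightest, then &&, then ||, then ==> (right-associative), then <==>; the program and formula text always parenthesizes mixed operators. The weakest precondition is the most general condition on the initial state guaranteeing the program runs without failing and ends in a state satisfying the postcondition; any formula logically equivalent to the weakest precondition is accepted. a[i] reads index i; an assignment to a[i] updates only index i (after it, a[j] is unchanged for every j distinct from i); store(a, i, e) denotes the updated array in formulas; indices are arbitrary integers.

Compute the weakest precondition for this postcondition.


Working backward. After the program, the postcondition r + 7 > 1 && (r > -1 && r <= 9) must hold; in canonical form it is r > -6 && r > -1 && r <= 9.
Before r := pos - 4: pos > -2 && pos > 3 && pos <= 13
Before skip: pos > -2 && pos > 3 && pos <= 13
Before pos := pos + 2*r + 1: pos + 2*r > -3 && pos + 2*r > 2 && pos + 2*r <= 12
Answer: WP = pos + 2*r > -3 && pos + 2*r > 2 && pos + 2*r <= 12


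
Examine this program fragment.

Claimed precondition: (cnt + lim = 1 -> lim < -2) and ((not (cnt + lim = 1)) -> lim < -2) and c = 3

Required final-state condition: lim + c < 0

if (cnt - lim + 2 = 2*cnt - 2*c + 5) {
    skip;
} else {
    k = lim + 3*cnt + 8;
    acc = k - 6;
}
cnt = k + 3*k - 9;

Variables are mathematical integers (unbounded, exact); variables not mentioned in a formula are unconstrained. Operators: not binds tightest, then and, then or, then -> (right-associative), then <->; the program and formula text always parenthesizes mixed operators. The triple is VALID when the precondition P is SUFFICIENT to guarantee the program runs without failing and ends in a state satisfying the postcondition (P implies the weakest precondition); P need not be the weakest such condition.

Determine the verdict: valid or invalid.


Working backward. After the program, the postcondition lim + c < 0 must hold; in canonical form it is c + lim < 0.
Before cnt := k + 3*k - 9: c + lim < 0
Then branch requires c + lim < 0; else branch requires c + lim < 0.
Before the if: (2*c = cnt + lim + 3 -> c + lim < 0) and ((not (2*c = cnt + lim + 3)) -> c + lim < 0)
The weakest precondition is (2*c = cnt + lim + 3 -> c + lim < 0) and ((not (2*c = cnt + lim + 3)) -> c + lim < 0).
Check whether (cnt + lim = 1 -> lim < -2) and ((not (cnt + lim = 1)) -> lim < -2) and c = 3 implies it.
Countermodel: at the initial state c = 3, cnt = 7, lim = -3, the precondition holds but the weakest precondition fails.
Answer: invalid


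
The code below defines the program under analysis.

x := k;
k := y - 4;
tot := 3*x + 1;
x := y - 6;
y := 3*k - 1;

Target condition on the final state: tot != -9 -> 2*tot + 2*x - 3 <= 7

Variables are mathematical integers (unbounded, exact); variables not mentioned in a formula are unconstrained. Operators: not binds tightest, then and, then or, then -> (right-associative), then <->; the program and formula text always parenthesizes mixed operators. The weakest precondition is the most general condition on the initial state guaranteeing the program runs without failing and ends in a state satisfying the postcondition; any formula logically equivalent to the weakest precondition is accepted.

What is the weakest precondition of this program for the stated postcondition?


Working backward. After the program, the postcondition tot != -9 -> 2*tot + 2*x - 3 <= 7 must hold; in canonical form it is tot != -9 -> 2*tot + 2*x <= 10.
Before y := 3*k - 1: tot != -9 -> 2*tot + 2*x <= 10
Before x := y - 6: tot != -9 -> 2*tot + 2*y <= 22
Before tot := 3*x + 1: 3*x != -10 -> 6*x + 2*y <= 20
Before k := y - 4: 3*x != -10 -> 6*x + 2*y <= 20
Before x := k: 3*k != -10 -> 6*k + 2*y <= 20
Answer: WP = 3*k != -10 -> 6*k + 2*y <= 20


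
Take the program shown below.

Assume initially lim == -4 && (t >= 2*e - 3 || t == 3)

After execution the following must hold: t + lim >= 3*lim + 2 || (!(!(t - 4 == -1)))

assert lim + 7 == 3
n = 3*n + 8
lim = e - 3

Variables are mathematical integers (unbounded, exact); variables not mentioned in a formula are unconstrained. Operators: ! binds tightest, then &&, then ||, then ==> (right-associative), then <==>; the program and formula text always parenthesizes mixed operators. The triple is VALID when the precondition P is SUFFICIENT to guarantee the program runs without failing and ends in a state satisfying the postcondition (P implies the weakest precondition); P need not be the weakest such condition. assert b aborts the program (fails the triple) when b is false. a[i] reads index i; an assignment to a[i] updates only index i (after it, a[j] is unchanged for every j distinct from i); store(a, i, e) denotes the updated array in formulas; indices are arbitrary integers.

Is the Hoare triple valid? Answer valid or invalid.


Working backward. After the program, the postcondition t + lim >= 3*lim + 2 || (!(!(t - 4 == -1))) must hold; in canonical form it is t >= 2*lim + 2 || t == 3.
Before lim := e - 3: t >= 2*e - 4 || t == 3
Before n := 3*n + 8: t >= 2*e - 4 || t == 3
Before assert lim + 7 == 3: lim == -4 && (t >= 2*e - 4 || t == 3)
The weakest precondition is lim == -4 && (t >= 2*e - 4 || t == 3).
Check whether lim == -4 && (t >= 2*e - 3 || t == 3) implies it.
Every state satisfying the precondition satisfies the weakest precondition: the implication holds.
Answer: valid


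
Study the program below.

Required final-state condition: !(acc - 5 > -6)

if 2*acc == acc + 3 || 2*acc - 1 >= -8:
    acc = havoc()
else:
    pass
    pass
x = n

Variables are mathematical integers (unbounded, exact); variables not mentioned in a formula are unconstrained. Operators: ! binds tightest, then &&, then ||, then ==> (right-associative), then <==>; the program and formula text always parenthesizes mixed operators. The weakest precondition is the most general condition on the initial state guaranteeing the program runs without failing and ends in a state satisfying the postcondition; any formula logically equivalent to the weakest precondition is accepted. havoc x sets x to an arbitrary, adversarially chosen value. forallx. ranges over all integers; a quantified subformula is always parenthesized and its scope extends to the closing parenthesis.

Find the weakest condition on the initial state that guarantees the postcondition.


Working backward. After the program, the postcondition !(acc - 5 > -6) must hold; in canonical form it is !(acc > -1).
Before x := n: !(acc > -1)
Then branch requires forall acc_1. (!(acc_1 > -1)); else branch requires !(acc > -1).
Before the if: ((acc == 3 || 2*acc >= -7) ==> (forall acc_1. (!(acc_1 > -1)))) && ((!(acc == 3 || 2*acc >= -7)) ==> (!(acc > -1)))
Answer: WP = ((acc == 3 || 2*acc >= -7) ==> (forall acc_1. (!(acc_1 > -1)))) && ((!(acc == 3 || 2*acc >= -7)) ==> (!(acc > -1)))


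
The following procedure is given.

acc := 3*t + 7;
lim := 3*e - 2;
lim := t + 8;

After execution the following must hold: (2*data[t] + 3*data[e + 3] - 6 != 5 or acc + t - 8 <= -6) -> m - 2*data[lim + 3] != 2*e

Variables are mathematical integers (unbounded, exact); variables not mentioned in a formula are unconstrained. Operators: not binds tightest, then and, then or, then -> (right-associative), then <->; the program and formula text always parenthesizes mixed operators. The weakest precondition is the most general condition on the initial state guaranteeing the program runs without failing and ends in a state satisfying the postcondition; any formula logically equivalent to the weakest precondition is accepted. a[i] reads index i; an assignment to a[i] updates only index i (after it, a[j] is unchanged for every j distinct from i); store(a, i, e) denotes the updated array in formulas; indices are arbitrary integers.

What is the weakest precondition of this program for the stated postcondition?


Working backward. After the program, the postcondition (2*data[t] + 3*data[e + 3] - 6 != 5 or acc + t - 8 <= -6) -> m - 2*data[lim + 3] != 2*e must hold; in canonical form it is (3*data[e + 3] + 2*data[t] != 11 or acc + t <= 2) -> m != 2*data[lim + 3] + 2*e.
Before lim := t + 8: (3*data[e + 3] + 2*data[t] != 11 or acc + t <= 2) -> m != 2*data[t + 11] + 2*e
Before lim := 3*e - 2: (3*data[e + 3] + 2*data[t] != 11 or acc + t <= 2) -> m != 2*data[t + 11] + 2*e
Before acc := 3*t + 7: (3*data[e + 3] + 2*data[t] != 11 or 4*t <= -5) -> m != 2*data[t + 11] + 2*e
Answer: WP = (3*data[e + 3] + 2*data[t] != 11 or 4*t <= -5) -> m != 2*data[t + 11] + 2*e


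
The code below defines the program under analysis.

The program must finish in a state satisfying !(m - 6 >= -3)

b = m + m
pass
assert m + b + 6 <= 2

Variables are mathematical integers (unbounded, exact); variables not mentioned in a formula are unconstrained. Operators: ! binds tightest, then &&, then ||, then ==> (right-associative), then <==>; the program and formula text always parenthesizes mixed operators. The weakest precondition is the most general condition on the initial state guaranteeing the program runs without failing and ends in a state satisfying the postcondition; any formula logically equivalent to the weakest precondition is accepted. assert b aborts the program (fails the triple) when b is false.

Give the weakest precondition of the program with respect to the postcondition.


Working backward. After the program, the postcondition !(m - 6 >= -3) must hold; in canonical form it is !(m >= 3).
Before assert m + b + 6 <= 2: b + m <= -4 && (!(m >= 3))
Before skip: b + m <= -4 && (!(m >= 3))
Before b := m + m: 3*m <= -4 && (!(m >= 3))
Answer: WP = 3*m <= -4 && (!(m >= 3))


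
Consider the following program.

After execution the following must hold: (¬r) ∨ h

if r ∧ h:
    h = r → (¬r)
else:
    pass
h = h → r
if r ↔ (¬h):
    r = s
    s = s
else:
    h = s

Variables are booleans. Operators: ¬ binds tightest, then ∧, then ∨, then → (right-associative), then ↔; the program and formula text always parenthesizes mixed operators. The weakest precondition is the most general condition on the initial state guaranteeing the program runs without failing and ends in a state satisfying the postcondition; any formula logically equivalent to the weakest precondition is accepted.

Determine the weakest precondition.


Working backward. After the program, (¬r) ∨ h must hold.
Then branch requires (¬s) ∨ h; else branch requires (¬r) ∨ s.
Before the if: ((r ↔ (¬h)) → ((¬s) ∨ h)) ∧ ((¬(r ↔ (¬h))) → ((¬r) ∨ s))
Before h := h → r: ((r ↔ (¬(h → r))) → ((¬s) ∨ (h → r))) ∧ ((¬(r ↔ (¬(h → r)))) → ((¬r) ∨ s))
Then branch requires ((r ↔ (¬((r → (¬r)) → r))) → ((¬s) ∨ ((r → (¬r)) → r))) ∧ ((¬(r ↔ (¬((r → (¬r)) → r)))) → ((¬r) ∨ s)); else branch requires ((r ↔ (¬(h → r))) → ((¬s) ∨ (h → r))) ∧ ((¬(r ↔ (¬(h → r)))) → ((¬r) ∨ s)).
Before the if: ((r ∧ h) → (((r ↔ (¬((r → (¬r)) → r))) → ((¬s) ∨ ((r → (¬r)) → r))) ∧ ((¬(r ↔ (¬((r → (¬r)) → r)))) → ((¬r) ∨ s)))) ∧ ((¬(r ∧ h)) → (((r ↔ (¬(h → r))) → ((¬s) ∨ (h → r))) ∧ ((¬(r ↔ (¬(h → r)))) → ((¬r) ∨ s))))
Answer: WP = ((r ∧ h) → (((r ↔ (¬((r → (¬r)) → r))) → ((¬s) ∨ ((r → (¬r)) → r))) ∧ ((¬(r ↔ (¬((r → (¬r)) → r)))) → ((¬r) ∨ s)))) ∧ ((¬(r ∧ h)) → (((r ↔ (¬(h → r))) → ((¬s) ∨ (h → r))) ∧ ((¬(r ↔ (¬(h → r)))) → ((¬r) ∨ s))))
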